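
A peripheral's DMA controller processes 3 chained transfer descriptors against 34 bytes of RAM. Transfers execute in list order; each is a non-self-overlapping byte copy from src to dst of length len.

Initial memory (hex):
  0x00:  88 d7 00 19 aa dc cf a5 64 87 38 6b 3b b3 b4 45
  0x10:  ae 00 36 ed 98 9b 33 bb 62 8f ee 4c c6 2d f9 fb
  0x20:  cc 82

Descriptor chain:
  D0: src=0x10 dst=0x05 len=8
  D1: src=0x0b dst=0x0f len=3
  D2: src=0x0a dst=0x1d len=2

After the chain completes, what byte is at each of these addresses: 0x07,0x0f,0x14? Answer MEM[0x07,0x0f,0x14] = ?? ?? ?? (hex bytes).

[0] 0x10->0x05 len=8 : ae 00 36 ed 98 9b 33 bb
[1] 0x0b->0x0f len=3 : 33 bb b3
[2] 0x0a->0x1d len=2 : 9b 33
query mem[0x07]=0x36, mem[0x0f]=0x33, mem[0x14]=0x98

MEM[0x07,0x0f,0x14] = 36 33 98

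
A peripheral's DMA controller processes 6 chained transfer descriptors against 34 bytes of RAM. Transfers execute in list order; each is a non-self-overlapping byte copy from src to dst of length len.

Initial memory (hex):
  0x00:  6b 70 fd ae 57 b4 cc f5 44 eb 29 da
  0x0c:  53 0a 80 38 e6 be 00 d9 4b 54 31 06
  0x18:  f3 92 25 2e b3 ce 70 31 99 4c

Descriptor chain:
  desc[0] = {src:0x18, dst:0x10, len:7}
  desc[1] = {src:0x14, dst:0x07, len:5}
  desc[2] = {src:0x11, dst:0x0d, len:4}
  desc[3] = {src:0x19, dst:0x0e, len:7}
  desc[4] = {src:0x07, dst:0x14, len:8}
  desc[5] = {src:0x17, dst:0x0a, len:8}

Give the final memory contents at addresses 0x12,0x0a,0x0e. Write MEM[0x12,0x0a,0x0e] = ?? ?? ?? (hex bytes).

  after D0: wrote 7B at 0x10 = f392252eb3ce70
  after D1: wrote 5B at 0x07 = b3ce7006f3
  after D2: wrote 4B at 0x0d = 92252eb3
  after D3: wrote 7B at 0x0e = 92252eb3ce7031
  after D4: wrote 8B at 0x14 = b3ce7006f3539292
  after D5: wrote 8B at 0x0a = 06f3539292b3ce70
query mem[0x12]=0xce, mem[0x0a]=0x06, mem[0x0e]=0x92

MEM[0x12,0x0a,0x0e] = ce 06 92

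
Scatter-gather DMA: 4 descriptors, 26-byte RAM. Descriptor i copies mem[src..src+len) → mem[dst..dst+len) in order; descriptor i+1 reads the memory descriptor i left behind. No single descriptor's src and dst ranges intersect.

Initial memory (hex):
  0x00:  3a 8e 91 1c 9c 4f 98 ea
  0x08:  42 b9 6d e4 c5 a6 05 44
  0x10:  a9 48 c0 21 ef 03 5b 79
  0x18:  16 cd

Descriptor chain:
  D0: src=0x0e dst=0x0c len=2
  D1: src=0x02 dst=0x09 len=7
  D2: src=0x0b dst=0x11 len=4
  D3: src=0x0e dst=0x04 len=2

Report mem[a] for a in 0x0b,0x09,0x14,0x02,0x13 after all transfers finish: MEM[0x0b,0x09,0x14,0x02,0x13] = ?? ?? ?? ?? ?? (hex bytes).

MEM[0x0b,0x09,0x14,0x02,0x13] = 9c 91 ea 91 98

#0 dst[0x0c+2] := {0x05,0x44}
#1 dst[0x09+7] := {0x91,0x1c,0x9c,0x4f,0x98,0xea,0x42}
#2 dst[0x11+4] := {0x9c,0x4f,0x98,0xea}
#3 dst[0x04+2] := {0xea,0x42}
query mem[0x0b]=0x9c, mem[0x09]=0x91, mem[0x14]=0xea, mem[0x02]=0x91, mem[0x13]=0x98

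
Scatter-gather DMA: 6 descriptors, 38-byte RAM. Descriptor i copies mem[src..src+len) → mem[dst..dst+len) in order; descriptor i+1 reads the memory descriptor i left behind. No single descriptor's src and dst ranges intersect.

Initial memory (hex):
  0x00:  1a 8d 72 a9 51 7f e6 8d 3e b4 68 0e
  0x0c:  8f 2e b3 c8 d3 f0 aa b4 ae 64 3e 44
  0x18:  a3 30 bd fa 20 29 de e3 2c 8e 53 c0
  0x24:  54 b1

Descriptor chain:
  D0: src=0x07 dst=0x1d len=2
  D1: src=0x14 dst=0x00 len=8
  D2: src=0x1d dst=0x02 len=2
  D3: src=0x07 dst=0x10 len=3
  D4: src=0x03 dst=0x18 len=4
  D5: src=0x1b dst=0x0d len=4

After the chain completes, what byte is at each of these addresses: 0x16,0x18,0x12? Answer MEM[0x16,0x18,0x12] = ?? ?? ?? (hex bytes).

  after D0: wrote 2B at 0x1d = 8d3e
  after D1: wrote 8B at 0x00 = ae643e44a330bdfa
  after D2: wrote 2B at 0x02 = 8d3e
  after D3: wrote 3B at 0x10 = fa3eb4
  after D4: wrote 4B at 0x18 = 3ea330bd
  after D5: wrote 4B at 0x0d = bd208d3e
query mem[0x16]=0x3e, mem[0x18]=0x3e, mem[0x12]=0xb4

MEM[0x16,0x18,0x12] = 3e 3e b4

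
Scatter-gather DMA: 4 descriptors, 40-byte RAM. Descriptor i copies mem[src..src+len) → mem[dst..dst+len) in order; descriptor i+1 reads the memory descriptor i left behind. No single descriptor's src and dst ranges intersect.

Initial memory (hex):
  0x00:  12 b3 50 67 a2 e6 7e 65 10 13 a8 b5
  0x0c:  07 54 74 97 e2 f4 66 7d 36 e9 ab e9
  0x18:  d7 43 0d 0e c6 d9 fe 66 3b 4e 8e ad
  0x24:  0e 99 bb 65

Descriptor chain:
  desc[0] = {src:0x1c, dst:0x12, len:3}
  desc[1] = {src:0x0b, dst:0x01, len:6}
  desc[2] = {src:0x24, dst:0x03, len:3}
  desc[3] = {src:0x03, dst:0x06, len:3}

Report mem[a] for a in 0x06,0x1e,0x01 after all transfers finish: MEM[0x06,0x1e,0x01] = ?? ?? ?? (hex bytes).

MEM[0x06,0x1e,0x01] = 0e fe b5

[0] 0x1c->0x12 len=3 : c6 d9 fe
[1] 0x0b->0x01 len=6 : b5 07 54 74 97 e2
[2] 0x24->0x03 len=3 : 0e 99 bb
[3] 0x03->0x06 len=3 : 0e 99 bb
query mem[0x06]=0x0e, mem[0x1e]=0xfe, mem[0x01]=0xb5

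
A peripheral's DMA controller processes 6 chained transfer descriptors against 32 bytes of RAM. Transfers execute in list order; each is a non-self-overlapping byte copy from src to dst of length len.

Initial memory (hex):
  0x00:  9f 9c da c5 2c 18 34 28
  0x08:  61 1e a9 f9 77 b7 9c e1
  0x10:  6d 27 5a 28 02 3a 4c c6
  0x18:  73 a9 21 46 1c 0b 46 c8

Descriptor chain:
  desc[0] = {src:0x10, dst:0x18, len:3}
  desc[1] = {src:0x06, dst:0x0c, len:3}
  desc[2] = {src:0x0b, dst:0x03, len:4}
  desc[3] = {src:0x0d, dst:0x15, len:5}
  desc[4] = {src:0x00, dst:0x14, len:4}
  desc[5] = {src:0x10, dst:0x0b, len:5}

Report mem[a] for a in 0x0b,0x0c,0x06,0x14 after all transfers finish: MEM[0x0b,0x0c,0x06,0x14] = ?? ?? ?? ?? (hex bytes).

MEM[0x0b,0x0c,0x06,0x14] = 6d 27 61 9f

[0] 0x10->0x18 len=3 : 6d 27 5a
[1] 0x06->0x0c len=3 : 34 28 61
[2] 0x0b->0x03 len=4 : f9 34 28 61
[3] 0x0d->0x15 len=5 : 28 61 e1 6d 27
[4] 0x00->0x14 len=4 : 9f 9c da f9
[5] 0x10->0x0b len=5 : 6d 27 5a 28 9f
query mem[0x0b]=0x6d, mem[0x0c]=0x27, mem[0x06]=0x61, mem[0x14]=0x9f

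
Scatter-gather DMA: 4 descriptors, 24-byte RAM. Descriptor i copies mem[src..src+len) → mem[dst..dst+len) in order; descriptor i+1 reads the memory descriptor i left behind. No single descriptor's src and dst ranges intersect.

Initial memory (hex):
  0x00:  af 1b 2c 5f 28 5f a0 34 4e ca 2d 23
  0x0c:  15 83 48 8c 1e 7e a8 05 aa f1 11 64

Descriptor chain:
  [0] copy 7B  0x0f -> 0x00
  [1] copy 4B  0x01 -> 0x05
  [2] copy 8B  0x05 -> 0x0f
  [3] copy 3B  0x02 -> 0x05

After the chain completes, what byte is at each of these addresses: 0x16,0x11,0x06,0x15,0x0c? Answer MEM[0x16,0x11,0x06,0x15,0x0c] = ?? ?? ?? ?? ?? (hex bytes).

MEM[0x16,0x11,0x06,0x15,0x0c] = 15 a8 a8 23 15

  after D0: wrote 7B at 0x00 = 8c1e7ea805aaf1
  after D1: wrote 4B at 0x05 = 1e7ea805
  after D2: wrote 8B at 0x0f = 1e7ea805ca2d2315
  after D3: wrote 3B at 0x05 = 7ea805
query mem[0x16]=0x15, mem[0x11]=0xa8, mem[0x06]=0xa8, mem[0x15]=0x23, mem[0x0c]=0x15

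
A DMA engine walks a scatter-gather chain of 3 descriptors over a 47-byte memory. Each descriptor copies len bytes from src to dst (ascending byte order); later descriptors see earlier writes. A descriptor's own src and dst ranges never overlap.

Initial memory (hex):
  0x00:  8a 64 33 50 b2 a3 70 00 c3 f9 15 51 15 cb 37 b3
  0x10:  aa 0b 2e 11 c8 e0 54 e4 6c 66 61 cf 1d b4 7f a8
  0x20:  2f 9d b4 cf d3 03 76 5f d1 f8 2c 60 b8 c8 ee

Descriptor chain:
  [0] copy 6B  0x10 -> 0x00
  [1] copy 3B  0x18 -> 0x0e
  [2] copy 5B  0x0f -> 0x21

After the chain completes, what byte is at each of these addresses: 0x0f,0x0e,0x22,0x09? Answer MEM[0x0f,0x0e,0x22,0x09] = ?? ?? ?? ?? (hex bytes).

MEM[0x0f,0x0e,0x22,0x09] = 66 6c 61 f9

  after D0: wrote 6B at 0x00 = aa0b2e11c8e0
  after D1: wrote 3B at 0x0e = 6c6661
  after D2: wrote 5B at 0x21 = 66610b2e11
query mem[0x0f]=0x66, mem[0x0e]=0x6c, mem[0x22]=0x61, mem[0x09]=0xf9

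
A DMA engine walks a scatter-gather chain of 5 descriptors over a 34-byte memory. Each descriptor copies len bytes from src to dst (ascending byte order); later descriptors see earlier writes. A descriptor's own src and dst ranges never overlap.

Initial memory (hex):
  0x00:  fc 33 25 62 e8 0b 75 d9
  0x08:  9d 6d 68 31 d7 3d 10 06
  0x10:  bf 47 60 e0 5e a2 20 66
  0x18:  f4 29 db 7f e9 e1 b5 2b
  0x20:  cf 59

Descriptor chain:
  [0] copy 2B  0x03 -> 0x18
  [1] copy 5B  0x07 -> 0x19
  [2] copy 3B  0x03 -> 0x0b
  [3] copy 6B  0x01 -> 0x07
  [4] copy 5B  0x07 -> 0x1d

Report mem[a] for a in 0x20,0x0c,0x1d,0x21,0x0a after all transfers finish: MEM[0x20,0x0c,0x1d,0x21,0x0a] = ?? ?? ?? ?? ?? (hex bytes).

MEM[0x20,0x0c,0x1d,0x21,0x0a] = e8 75 33 0b e8

  after D0: wrote 2B at 0x18 = 62e8
  after D1: wrote 5B at 0x19 = d99d6d6831
  after D2: wrote 3B at 0x0b = 62e80b
  after D3: wrote 6B at 0x07 = 332562e80b75
  after D4: wrote 5B at 0x1d = 332562e80b
query mem[0x20]=0xe8, mem[0x0c]=0x75, mem[0x1d]=0x33, mem[0x21]=0x0b, mem[0x0a]=0xe8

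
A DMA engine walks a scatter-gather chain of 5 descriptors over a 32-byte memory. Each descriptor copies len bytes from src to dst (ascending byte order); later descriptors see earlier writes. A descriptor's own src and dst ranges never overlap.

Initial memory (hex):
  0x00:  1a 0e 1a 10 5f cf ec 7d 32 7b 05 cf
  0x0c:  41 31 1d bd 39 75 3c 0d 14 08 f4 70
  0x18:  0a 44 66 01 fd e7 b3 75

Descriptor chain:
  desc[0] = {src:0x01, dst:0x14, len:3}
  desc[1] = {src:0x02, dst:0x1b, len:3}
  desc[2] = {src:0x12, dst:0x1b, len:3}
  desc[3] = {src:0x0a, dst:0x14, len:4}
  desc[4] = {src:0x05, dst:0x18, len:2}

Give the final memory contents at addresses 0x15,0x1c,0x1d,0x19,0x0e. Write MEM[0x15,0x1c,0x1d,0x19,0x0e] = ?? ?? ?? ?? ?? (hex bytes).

D0: mem[0x14..0x16] <- [0e 1a 10]
D1: mem[0x1b..0x1d] <- [1a 10 5f]
D2: mem[0x1b..0x1d] <- [3c 0d 0e]
D3: mem[0x14..0x17] <- [05 cf 41 31]
D4: mem[0x18..0x19] <- [cf ec]
query mem[0x15]=0xcf, mem[0x1c]=0x0d, mem[0x1d]=0x0e, mem[0x19]=0xec, mem[0x0e]=0x1d

MEM[0x15,0x1c,0x1d,0x19,0x0e] = cf 0d 0e ec 1d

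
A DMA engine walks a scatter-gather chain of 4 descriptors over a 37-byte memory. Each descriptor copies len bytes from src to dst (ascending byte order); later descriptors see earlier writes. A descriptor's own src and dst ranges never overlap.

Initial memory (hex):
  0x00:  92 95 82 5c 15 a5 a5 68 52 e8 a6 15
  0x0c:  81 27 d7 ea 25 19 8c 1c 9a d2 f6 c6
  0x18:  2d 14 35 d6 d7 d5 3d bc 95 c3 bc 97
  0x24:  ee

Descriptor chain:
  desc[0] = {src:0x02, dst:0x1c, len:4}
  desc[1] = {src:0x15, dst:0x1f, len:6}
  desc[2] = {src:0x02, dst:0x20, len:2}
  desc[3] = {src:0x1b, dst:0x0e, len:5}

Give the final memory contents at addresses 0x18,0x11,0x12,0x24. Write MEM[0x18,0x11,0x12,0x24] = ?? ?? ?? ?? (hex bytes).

MEM[0x18,0x11,0x12,0x24] = 2d 15 d2 35

  after D0: wrote 4B at 0x1c = 825c15a5
  after D1: wrote 6B at 0x1f = d2f6c62d1435
  after D2: wrote 2B at 0x20 = 825c
  after D3: wrote 5B at 0x0e = d6825c15d2
query mem[0x18]=0x2d, mem[0x11]=0x15, mem[0x12]=0xd2, mem[0x24]=0x35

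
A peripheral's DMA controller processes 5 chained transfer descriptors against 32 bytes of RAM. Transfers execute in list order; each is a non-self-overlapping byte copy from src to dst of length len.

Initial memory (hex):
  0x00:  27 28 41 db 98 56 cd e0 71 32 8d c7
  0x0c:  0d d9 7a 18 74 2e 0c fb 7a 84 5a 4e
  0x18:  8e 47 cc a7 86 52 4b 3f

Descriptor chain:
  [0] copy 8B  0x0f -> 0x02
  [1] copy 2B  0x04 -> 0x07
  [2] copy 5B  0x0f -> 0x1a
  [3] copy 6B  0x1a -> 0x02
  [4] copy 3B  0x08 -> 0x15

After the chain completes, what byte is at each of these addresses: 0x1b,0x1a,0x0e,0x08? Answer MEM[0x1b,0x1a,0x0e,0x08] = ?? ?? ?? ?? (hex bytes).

MEM[0x1b,0x1a,0x0e,0x08] = 74 18 7a 0c

#0 dst[0x02+8] := {0x18,0x74,0x2e,0x0c,0xfb,0x7a,0x84,0x5a}
#1 dst[0x07+2] := {0x2e,0x0c}
#2 dst[0x1a+5] := {0x18,0x74,0x2e,0x0c,0xfb}
#3 dst[0x02+6] := {0x18,0x74,0x2e,0x0c,0xfb,0x3f}
#4 dst[0x15+3] := {0x0c,0x5a,0x8d}
query mem[0x1b]=0x74, mem[0x1a]=0x18, mem[0x0e]=0x7a, mem[0x08]=0x0c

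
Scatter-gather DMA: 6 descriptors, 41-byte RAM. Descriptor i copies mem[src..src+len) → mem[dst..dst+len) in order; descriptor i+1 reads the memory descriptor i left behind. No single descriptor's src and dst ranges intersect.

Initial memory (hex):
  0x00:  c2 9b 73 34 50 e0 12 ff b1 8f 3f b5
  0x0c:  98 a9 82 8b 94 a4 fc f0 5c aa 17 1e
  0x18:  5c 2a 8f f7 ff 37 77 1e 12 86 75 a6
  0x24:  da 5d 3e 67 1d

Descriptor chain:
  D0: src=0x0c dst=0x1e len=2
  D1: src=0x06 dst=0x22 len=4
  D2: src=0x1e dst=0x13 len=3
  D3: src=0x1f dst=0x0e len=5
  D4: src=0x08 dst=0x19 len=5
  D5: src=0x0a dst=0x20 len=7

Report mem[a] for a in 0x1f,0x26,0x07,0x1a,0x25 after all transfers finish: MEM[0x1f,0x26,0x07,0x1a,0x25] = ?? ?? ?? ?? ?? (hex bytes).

  after D0: wrote 2B at 0x1e = 98a9
  after D1: wrote 4B at 0x22 = 12ffb18f
  after D2: wrote 3B at 0x13 = 98a912
  after D3: wrote 5B at 0x0e = a9128612ff
  after D4: wrote 5B at 0x19 = b18f3fb598
  after D5: wrote 7B at 0x20 = 3fb598a9a91286
query mem[0x1f]=0xa9, mem[0x26]=0x86, mem[0x07]=0xff, mem[0x1a]=0x8f, mem[0x25]=0x12

MEM[0x1f,0x26,0x07,0x1a,0x25] = a9 86 ff 8f 12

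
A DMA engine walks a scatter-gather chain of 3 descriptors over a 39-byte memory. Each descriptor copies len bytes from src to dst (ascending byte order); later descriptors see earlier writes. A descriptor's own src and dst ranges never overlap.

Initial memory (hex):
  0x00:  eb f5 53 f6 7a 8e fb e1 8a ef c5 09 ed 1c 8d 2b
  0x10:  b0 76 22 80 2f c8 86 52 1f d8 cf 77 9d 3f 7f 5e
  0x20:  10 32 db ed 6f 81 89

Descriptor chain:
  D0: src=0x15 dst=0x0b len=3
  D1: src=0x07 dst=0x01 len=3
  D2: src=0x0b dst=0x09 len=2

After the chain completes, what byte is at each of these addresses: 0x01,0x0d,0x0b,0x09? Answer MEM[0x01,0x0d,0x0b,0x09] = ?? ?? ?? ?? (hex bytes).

MEM[0x01,0x0d,0x0b,0x09] = e1 52 c8 c8

#0 dst[0x0b+3] := {0xc8,0x86,0x52}
#1 dst[0x01+3] := {0xe1,0x8a,0xef}
#2 dst[0x09+2] := {0xc8,0x86}
query mem[0x01]=0xe1, mem[0x0d]=0x52, mem[0x0b]=0xc8, mem[0x09]=0xc8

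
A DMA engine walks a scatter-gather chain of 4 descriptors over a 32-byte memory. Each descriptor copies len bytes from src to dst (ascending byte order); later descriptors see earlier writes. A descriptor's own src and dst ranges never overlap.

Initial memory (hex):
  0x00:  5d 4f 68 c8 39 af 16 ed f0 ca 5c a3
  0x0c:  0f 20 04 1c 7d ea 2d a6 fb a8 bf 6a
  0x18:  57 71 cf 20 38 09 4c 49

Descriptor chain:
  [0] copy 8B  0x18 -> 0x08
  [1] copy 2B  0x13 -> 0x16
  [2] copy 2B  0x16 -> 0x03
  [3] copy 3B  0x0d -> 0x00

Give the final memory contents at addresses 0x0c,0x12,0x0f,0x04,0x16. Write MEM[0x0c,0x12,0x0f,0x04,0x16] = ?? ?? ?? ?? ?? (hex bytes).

D0: mem[0x08..0x0f] <- [57 71 cf 20 38 09 4c 49]
D1: mem[0x16..0x17] <- [a6 fb]
D2: mem[0x03..0x04] <- [a6 fb]
D3: mem[0x00..0x02] <- [09 4c 49]
query mem[0x0c]=0x38, mem[0x12]=0x2d, mem[0x0f]=0x49, mem[0x04]=0xfb, mem[0x16]=0xa6

MEM[0x0c,0x12,0x0f,0x04,0x16] = 38 2d 49 fb a6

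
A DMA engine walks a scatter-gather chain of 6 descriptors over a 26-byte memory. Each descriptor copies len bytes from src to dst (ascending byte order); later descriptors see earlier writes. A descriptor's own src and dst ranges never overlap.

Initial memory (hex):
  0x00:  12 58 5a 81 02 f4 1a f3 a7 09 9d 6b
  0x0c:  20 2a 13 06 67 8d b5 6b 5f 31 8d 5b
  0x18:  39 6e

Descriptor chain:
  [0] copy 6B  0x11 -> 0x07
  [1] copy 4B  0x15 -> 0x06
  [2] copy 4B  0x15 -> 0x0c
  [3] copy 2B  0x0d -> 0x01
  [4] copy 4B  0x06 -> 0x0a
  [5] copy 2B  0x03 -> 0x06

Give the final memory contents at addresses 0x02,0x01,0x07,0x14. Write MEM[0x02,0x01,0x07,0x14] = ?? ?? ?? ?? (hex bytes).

MEM[0x02,0x01,0x07,0x14] = 5b 8d 02 5f

D0: mem[0x07..0x0c] <- [8d b5 6b 5f 31 8d]
D1: mem[0x06..0x09] <- [31 8d 5b 39]
D2: mem[0x0c..0x0f] <- [31 8d 5b 39]
D3: mem[0x01..0x02] <- [8d 5b]
D4: mem[0x0a..0x0d] <- [31 8d 5b 39]
D5: mem[0x06..0x07] <- [81 02]
query mem[0x02]=0x5b, mem[0x01]=0x8d, mem[0x07]=0x02, mem[0x14]=0x5f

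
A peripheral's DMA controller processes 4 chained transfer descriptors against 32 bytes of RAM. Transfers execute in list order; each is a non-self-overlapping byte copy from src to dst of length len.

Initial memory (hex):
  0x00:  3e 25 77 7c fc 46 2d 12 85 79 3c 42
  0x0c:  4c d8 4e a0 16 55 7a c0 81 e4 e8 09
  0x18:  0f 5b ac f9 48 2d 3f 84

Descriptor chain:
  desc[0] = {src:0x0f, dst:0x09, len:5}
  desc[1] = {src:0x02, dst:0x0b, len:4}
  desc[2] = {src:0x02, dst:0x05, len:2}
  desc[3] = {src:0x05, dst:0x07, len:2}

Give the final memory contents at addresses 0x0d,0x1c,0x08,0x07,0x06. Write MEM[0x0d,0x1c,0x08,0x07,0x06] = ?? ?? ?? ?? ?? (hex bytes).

MEM[0x0d,0x1c,0x08,0x07,0x06] = fc 48 7c 77 7c

D0: mem[0x09..0x0d] <- [a0 16 55 7a c0]
D1: mem[0x0b..0x0e] <- [77 7c fc 46]
D2: mem[0x05..0x06] <- [77 7c]
D3: mem[0x07..0x08] <- [77 7c]
query mem[0x0d]=0xfc, mem[0x1c]=0x48, mem[0x08]=0x7c, mem[0x07]=0x77, mem[0x06]=0x7c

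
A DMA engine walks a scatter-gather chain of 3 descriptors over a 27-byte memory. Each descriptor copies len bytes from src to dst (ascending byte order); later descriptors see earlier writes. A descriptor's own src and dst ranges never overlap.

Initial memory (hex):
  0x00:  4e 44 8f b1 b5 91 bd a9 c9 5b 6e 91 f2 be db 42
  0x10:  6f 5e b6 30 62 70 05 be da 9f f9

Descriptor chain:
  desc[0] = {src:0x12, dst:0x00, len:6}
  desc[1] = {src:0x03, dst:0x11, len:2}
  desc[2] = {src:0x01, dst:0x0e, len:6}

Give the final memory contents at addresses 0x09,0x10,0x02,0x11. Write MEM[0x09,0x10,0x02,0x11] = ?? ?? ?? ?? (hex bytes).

#0 dst[0x00+6] := {0xb6,0x30,0x62,0x70,0x05,0xbe}
#1 dst[0x11+2] := {0x70,0x05}
#2 dst[0x0e+6] := {0x30,0x62,0x70,0x05,0xbe,0xbd}
query mem[0x09]=0x5b, mem[0x10]=0x70, mem[0x02]=0x62, mem[0x11]=0x05

MEM[0x09,0x10,0x02,0x11] = 5b 70 62 05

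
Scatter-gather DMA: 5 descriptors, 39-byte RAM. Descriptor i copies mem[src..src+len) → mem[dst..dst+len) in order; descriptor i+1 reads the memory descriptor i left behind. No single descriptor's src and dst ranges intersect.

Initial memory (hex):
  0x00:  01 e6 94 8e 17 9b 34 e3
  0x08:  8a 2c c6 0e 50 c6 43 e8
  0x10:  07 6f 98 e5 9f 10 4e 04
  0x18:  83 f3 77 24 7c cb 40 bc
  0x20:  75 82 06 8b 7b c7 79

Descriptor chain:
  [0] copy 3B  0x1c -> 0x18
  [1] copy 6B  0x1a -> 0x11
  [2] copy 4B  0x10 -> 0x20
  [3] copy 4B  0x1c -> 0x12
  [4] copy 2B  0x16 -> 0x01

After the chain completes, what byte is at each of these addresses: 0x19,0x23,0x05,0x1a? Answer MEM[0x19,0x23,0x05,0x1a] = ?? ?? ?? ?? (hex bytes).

[0] 0x1c->0x18 len=3 : 7c cb 40
[1] 0x1a->0x11 len=6 : 40 24 7c cb 40 bc
[2] 0x10->0x20 len=4 : 07 40 24 7c
[3] 0x1c->0x12 len=4 : 7c cb 40 bc
[4] 0x16->0x01 len=2 : bc 04
query mem[0x19]=0xcb, mem[0x23]=0x7c, mem[0x05]=0x9b, mem[0x1a]=0x40

MEM[0x19,0x23,0x05,0x1a] = cb 7c 9b 40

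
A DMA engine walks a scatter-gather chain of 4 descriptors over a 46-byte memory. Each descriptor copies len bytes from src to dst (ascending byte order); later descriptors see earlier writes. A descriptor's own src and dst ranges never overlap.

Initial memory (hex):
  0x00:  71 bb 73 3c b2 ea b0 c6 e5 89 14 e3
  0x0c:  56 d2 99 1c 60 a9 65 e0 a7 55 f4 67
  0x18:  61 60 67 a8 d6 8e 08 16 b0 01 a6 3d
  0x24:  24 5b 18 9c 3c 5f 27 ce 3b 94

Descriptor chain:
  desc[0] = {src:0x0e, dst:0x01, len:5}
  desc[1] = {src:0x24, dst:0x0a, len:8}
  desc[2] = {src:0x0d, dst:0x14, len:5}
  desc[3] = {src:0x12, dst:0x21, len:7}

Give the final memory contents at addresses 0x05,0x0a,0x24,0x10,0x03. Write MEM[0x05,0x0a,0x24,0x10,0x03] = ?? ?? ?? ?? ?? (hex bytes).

#0 dst[0x01+5] := {0x99,0x1c,0x60,0xa9,0x65}
#1 dst[0x0a+8] := {0x24,0x5b,0x18,0x9c,0x3c,0x5f,0x27,0xce}
#2 dst[0x14+5] := {0x9c,0x3c,0x5f,0x27,0xce}
#3 dst[0x21+7] := {0x65,0xe0,0x9c,0x3c,0x5f,0x27,0xce}
query mem[0x05]=0x65, mem[0x0a]=0x24, mem[0x24]=0x3c, mem[0x10]=0x27, mem[0x03]=0x60

MEM[0x05,0x0a,0x24,0x10,0x03] = 65 24 3c 27 60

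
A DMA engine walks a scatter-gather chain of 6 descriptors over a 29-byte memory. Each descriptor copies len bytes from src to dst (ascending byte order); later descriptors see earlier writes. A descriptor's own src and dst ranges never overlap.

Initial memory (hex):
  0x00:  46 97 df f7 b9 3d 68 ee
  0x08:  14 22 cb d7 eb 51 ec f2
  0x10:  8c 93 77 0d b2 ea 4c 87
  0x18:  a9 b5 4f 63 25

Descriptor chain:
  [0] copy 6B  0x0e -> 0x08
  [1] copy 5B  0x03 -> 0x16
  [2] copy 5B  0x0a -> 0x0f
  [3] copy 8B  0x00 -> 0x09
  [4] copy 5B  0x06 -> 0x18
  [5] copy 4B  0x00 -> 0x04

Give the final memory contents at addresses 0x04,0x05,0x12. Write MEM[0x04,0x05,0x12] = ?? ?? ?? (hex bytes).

MEM[0x04,0x05,0x12] = 46 97 0d

[0] 0x0e->0x08 len=6 : ec f2 8c 93 77 0d
[1] 0x03->0x16 len=5 : f7 b9 3d 68 ee
[2] 0x0a->0x0f len=5 : 8c 93 77 0d ec
[3] 0x00->0x09 len=8 : 46 97 df f7 b9 3d 68 ee
[4] 0x06->0x18 len=5 : 68 ee ec 46 97
[5] 0x00->0x04 len=4 : 46 97 df f7
query mem[0x04]=0x46, mem[0x05]=0x97, mem[0x12]=0x0d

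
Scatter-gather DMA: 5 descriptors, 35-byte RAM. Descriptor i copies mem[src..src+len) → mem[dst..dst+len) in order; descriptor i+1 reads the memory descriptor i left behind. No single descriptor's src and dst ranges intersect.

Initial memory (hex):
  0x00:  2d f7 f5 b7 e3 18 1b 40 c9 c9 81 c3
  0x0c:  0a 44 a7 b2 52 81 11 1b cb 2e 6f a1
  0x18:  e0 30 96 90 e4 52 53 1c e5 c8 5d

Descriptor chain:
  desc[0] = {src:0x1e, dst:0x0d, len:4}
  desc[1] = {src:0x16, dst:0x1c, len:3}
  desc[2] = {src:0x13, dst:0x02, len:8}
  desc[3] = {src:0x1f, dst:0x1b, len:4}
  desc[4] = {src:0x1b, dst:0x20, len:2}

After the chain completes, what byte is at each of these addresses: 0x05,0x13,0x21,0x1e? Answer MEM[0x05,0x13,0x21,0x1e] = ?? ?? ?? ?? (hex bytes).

MEM[0x05,0x13,0x21,0x1e] = 6f 1b e5 5d

  after D0: wrote 4B at 0x0d = 531ce5c8
  after D1: wrote 3B at 0x1c = 6fa1e0
  after D2: wrote 8B at 0x02 = 1bcb2e6fa1e03096
  after D3: wrote 4B at 0x1b = 1ce5c85d
  after D4: wrote 2B at 0x20 = 1ce5
query mem[0x05]=0x6f, mem[0x13]=0x1b, mem[0x21]=0xe5, mem[0x1e]=0x5d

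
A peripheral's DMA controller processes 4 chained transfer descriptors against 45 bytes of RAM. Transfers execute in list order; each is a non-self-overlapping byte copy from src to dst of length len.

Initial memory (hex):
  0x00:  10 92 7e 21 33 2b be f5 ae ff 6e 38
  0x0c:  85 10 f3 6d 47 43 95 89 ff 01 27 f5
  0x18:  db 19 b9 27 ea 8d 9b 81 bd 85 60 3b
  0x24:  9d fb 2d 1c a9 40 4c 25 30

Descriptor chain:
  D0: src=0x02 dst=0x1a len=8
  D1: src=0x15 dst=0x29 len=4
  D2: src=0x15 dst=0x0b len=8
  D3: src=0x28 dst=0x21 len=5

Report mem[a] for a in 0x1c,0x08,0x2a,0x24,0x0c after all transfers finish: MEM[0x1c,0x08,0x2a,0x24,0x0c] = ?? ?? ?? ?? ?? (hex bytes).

MEM[0x1c,0x08,0x2a,0x24,0x0c] = 33 ae 27 f5 27

D0: mem[0x1a..0x21] <- [7e 21 33 2b be f5 ae ff]
D1: mem[0x29..0x2c] <- [01 27 f5 db]
D2: mem[0x0b..0x12] <- [01 27 f5 db 19 7e 21 33]
D3: mem[0x21..0x25] <- [a9 01 27 f5 db]
query mem[0x1c]=0x33, mem[0x08]=0xae, mem[0x2a]=0x27, mem[0x24]=0xf5, mem[0x0c]=0x27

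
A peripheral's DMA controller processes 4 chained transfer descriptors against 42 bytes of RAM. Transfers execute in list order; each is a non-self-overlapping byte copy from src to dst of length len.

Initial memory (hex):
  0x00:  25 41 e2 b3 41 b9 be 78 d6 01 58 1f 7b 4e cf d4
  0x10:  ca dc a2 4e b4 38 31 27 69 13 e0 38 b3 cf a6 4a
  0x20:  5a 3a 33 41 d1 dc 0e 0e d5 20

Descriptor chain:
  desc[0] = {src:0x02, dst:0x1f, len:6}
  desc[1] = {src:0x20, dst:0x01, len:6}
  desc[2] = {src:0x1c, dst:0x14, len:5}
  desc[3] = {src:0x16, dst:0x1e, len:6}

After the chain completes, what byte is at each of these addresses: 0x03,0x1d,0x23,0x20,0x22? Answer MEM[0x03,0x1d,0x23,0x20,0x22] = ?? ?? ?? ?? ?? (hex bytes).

MEM[0x03,0x1d,0x23,0x20,0x22] = b9 cf 38 b3 e0

[0] 0x02->0x1f len=6 : e2 b3 41 b9 be 78
[1] 0x20->0x01 len=6 : b3 41 b9 be 78 dc
[2] 0x1c->0x14 len=5 : b3 cf a6 e2 b3
[3] 0x16->0x1e len=6 : a6 e2 b3 13 e0 38
query mem[0x03]=0xb9, mem[0x1d]=0xcf, mem[0x23]=0x38, mem[0x20]=0xb3, mem[0x22]=0xe0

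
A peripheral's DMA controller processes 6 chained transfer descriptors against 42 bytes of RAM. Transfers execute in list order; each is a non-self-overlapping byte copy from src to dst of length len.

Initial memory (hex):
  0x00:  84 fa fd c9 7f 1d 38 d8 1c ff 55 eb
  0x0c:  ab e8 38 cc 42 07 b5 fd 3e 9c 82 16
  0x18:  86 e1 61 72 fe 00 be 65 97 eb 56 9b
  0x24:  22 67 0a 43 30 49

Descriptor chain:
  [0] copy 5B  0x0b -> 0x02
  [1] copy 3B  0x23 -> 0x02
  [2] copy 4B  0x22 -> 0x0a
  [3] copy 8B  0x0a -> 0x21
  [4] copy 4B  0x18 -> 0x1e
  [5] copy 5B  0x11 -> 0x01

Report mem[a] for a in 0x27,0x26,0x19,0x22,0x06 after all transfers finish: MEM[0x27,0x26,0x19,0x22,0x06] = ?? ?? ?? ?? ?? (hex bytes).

MEM[0x27,0x26,0x19,0x22,0x06] = 42 cc e1 9b cc

#0 dst[0x02+5] := {0xeb,0xab,0xe8,0x38,0xcc}
#1 dst[0x02+3] := {0x9b,0x22,0x67}
#2 dst[0x0a+4] := {0x56,0x9b,0x22,0x67}
#3 dst[0x21+8] := {0x56,0x9b,0x22,0x67,0x38,0xcc,0x42,0x07}
#4 dst[0x1e+4] := {0x86,0xe1,0x61,0x72}
#5 dst[0x01+5] := {0x07,0xb5,0xfd,0x3e,0x9c}
query mem[0x27]=0x42, mem[0x26]=0xcc, mem[0x19]=0xe1, mem[0x22]=0x9b, mem[0x06]=0xcc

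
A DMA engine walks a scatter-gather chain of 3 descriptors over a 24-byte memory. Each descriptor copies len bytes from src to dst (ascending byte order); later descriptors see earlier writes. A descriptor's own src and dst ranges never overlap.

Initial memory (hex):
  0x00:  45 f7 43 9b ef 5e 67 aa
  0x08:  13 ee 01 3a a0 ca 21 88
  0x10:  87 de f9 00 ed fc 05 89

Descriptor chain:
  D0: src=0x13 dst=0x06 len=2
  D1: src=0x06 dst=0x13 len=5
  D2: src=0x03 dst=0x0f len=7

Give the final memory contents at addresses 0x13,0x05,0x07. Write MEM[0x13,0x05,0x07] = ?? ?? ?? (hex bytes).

MEM[0x13,0x05,0x07] = ed 5e ed

[0] 0x13->0x06 len=2 : 00 ed
[1] 0x06->0x13 len=5 : 00 ed 13 ee 01
[2] 0x03->0x0f len=7 : 9b ef 5e 00 ed 13 ee
query mem[0x13]=0xed, mem[0x05]=0x5e, mem[0x07]=0xed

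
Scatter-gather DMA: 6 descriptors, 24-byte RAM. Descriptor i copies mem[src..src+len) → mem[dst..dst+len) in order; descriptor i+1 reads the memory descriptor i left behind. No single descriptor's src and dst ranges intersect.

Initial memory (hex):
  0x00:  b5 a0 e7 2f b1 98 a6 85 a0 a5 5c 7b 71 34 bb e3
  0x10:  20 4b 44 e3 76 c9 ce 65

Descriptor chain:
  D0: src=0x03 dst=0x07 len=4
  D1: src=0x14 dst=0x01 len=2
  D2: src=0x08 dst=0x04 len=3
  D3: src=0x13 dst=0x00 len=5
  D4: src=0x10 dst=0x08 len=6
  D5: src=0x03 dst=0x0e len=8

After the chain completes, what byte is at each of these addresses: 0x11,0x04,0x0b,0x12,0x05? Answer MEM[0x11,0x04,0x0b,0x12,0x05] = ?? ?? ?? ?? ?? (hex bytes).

MEM[0x11,0x04,0x0b,0x12,0x05] = a6 65 e3 2f 98

#0 dst[0x07+4] := {0x2f,0xb1,0x98,0xa6}
#1 dst[0x01+2] := {0x76,0xc9}
#2 dst[0x04+3] := {0xb1,0x98,0xa6}
#3 dst[0x00+5] := {0xe3,0x76,0xc9,0xce,0x65}
#4 dst[0x08+6] := {0x20,0x4b,0x44,0xe3,0x76,0xc9}
#5 dst[0x0e+8] := {0xce,0x65,0x98,0xa6,0x2f,0x20,0x4b,0x44}
query mem[0x11]=0xa6, mem[0x04]=0x65, mem[0x0b]=0xe3, mem[0x12]=0x2f, mem[0x05]=0x98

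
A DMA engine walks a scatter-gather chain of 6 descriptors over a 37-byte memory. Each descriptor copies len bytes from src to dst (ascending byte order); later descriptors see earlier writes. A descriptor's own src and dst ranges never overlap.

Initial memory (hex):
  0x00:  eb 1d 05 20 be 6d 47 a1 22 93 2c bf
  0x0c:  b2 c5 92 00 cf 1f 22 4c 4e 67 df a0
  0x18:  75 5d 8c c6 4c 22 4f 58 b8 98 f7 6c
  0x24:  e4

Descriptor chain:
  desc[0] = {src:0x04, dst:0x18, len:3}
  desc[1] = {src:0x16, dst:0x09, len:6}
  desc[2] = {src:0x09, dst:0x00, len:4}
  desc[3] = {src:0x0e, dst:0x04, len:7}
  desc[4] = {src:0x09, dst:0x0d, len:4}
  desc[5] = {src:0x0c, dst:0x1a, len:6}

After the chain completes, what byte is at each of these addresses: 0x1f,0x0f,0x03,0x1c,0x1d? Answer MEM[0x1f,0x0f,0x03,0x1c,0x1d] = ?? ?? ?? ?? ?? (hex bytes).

  after D0: wrote 3B at 0x18 = be6d47
  after D1: wrote 6B at 0x09 = dfa0be6d47c6
  after D2: wrote 4B at 0x00 = dfa0be6d
  after D3: wrote 7B at 0x04 = c600cf1f224c4e
  after D4: wrote 4B at 0x0d = 4c4ebe6d
  after D5: wrote 6B at 0x1a = 6d4c4ebe6d1f
query mem[0x1f]=0x1f, mem[0x0f]=0xbe, mem[0x03]=0x6d, mem[0x1c]=0x4e, mem[0x1d]=0xbe

MEM[0x1f,0x0f,0x03,0x1c,0x1d] = 1f be 6d 4e be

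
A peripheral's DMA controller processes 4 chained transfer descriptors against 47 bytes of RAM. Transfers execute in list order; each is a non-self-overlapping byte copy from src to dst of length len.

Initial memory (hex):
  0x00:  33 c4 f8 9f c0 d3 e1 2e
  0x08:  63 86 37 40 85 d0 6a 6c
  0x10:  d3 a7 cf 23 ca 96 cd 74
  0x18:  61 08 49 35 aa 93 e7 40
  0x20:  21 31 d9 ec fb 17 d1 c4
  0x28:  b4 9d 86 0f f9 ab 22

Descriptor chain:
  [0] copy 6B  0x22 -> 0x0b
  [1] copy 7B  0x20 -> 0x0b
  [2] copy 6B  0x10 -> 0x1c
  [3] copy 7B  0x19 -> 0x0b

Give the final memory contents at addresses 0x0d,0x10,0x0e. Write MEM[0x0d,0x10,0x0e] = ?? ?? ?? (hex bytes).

[0] 0x22->0x0b len=6 : d9 ec fb 17 d1 c4
[1] 0x20->0x0b len=7 : 21 31 d9 ec fb 17 d1
[2] 0x10->0x1c len=6 : 17 d1 cf 23 ca 96
[3] 0x19->0x0b len=7 : 08 49 35 17 d1 cf 23
query mem[0x0d]=0x35, mem[0x10]=0xcf, mem[0x0e]=0x17

MEM[0x0d,0x10,0x0e] = 35 cf 17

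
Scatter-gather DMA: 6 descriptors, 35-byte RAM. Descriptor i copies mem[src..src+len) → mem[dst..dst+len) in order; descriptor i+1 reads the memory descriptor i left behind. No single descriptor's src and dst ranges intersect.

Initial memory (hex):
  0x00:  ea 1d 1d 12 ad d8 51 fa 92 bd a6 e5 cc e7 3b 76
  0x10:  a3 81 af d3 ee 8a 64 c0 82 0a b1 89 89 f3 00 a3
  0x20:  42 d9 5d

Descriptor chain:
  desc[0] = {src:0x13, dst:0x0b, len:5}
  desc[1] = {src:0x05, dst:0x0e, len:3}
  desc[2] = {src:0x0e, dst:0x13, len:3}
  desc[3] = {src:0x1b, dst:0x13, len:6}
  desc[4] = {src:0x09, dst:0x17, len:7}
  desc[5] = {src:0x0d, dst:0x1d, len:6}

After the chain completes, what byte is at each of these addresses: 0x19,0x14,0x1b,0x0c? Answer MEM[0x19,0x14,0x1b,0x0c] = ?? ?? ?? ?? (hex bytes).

D0: mem[0x0b..0x0f] <- [d3 ee 8a 64 c0]
D1: mem[0x0e..0x10] <- [d8 51 fa]
D2: mem[0x13..0x15] <- [d8 51 fa]
D3: mem[0x13..0x18] <- [89 89 f3 00 a3 42]
D4: mem[0x17..0x1d] <- [bd a6 d3 ee 8a d8 51]
D5: mem[0x1d..0x22] <- [8a d8 51 fa 81 af]
query mem[0x19]=0xd3, mem[0x14]=0x89, mem[0x1b]=0x8a, mem[0x0c]=0xee

MEM[0x19,0x14,0x1b,0x0c] = d3 89 8a ee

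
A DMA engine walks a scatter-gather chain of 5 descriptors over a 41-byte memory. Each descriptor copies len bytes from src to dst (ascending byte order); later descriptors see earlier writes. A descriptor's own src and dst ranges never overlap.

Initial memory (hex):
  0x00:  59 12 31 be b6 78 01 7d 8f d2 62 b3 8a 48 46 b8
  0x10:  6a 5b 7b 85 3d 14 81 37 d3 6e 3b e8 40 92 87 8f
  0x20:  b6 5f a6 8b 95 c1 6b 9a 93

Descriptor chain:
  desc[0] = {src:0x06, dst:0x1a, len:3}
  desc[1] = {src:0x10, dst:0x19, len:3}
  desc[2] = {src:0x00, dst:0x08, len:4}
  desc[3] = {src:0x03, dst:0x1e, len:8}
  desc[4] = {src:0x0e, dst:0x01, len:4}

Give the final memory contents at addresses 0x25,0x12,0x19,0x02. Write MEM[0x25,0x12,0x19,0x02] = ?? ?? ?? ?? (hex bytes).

D0: mem[0x1a..0x1c] <- [01 7d 8f]
D1: mem[0x19..0x1b] <- [6a 5b 7b]
D2: mem[0x08..0x0b] <- [59 12 31 be]
D3: mem[0x1e..0x25] <- [be b6 78 01 7d 59 12 31]
D4: mem[0x01..0x04] <- [46 b8 6a 5b]
query mem[0x25]=0x31, mem[0x12]=0x7b, mem[0x19]=0x6a, mem[0x02]=0xb8

MEM[0x25,0x12,0x19,0x02] = 31 7b 6a b8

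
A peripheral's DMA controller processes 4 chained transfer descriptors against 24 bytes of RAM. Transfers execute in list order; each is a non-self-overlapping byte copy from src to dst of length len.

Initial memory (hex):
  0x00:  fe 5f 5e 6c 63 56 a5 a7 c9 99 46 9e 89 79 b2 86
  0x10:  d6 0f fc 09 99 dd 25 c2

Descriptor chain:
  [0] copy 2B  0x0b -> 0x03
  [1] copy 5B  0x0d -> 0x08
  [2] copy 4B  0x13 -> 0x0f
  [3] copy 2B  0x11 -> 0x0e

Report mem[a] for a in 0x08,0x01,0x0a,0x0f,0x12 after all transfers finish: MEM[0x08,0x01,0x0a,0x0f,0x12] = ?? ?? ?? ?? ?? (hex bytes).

  after D0: wrote 2B at 0x03 = 9e89
  after D1: wrote 5B at 0x08 = 79b286d60f
  after D2: wrote 4B at 0x0f = 0999dd25
  after D3: wrote 2B at 0x0e = dd25
query mem[0x08]=0x79, mem[0x01]=0x5f, mem[0x0a]=0x86, mem[0x0f]=0x25, mem[0x12]=0x25

MEM[0x08,0x01,0x0a,0x0f,0x12] = 79 5f 86 25 25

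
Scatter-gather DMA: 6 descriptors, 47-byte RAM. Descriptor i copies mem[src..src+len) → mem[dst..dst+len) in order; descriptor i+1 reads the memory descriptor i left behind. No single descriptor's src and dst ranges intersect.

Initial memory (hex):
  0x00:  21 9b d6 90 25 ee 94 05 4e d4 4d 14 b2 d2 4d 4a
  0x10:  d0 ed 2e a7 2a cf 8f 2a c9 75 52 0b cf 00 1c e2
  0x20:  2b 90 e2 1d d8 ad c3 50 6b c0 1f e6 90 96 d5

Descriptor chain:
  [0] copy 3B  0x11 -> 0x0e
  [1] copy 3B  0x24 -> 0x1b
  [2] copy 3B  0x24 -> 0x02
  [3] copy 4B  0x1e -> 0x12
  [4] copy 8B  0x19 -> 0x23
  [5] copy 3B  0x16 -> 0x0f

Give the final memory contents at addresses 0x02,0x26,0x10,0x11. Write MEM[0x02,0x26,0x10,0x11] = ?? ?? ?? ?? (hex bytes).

#0 dst[0x0e+3] := {0xed,0x2e,0xa7}
#1 dst[0x1b+3] := {0xd8,0xad,0xc3}
#2 dst[0x02+3] := {0xd8,0xad,0xc3}
#3 dst[0x12+4] := {0x1c,0xe2,0x2b,0x90}
#4 dst[0x23+8] := {0x75,0x52,0xd8,0xad,0xc3,0x1c,0xe2,0x2b}
#5 dst[0x0f+3] := {0x8f,0x2a,0xc9}
query mem[0x02]=0xd8, mem[0x26]=0xad, mem[0x10]=0x2a, mem[0x11]=0xc9

MEM[0x02,0x26,0x10,0x11] = d8 ad 2a c9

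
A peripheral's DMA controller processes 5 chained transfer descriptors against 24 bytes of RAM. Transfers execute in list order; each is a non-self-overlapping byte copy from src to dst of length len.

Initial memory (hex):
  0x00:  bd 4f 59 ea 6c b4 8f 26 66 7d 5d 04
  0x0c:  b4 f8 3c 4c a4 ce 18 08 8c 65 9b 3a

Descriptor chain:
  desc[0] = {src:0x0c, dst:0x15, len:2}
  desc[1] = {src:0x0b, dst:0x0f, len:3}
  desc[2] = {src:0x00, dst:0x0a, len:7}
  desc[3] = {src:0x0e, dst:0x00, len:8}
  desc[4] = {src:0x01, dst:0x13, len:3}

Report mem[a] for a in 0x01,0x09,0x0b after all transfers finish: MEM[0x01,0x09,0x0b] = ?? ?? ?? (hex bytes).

[0] 0x0c->0x15 len=2 : b4 f8
[1] 0x0b->0x0f len=3 : 04 b4 f8
[2] 0x00->0x0a len=7 : bd 4f 59 ea 6c b4 8f
[3] 0x0e->0x00 len=8 : 6c b4 8f f8 18 08 8c b4
[4] 0x01->0x13 len=3 : b4 8f f8
query mem[0x01]=0xb4, mem[0x09]=0x7d, mem[0x0b]=0x4f

MEM[0x01,0x09,0x0b] = b4 7d 4f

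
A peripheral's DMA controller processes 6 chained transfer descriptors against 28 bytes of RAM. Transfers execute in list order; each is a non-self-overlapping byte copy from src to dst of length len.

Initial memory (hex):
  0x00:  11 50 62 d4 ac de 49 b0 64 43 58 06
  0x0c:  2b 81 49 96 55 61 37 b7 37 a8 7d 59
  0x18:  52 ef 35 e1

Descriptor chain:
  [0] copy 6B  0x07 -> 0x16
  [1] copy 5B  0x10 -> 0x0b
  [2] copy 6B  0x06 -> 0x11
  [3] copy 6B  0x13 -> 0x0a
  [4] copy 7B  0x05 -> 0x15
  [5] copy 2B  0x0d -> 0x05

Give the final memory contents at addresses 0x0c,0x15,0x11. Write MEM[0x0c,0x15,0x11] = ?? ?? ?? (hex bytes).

MEM[0x0c,0x15,0x11] = 58 de 49

D0: mem[0x16..0x1b] <- [b0 64 43 58 06 2b]
D1: mem[0x0b..0x0f] <- [55 61 37 b7 37]
D2: mem[0x11..0x16] <- [49 b0 64 43 58 55]
D3: mem[0x0a..0x0f] <- [64 43 58 55 64 43]
D4: mem[0x15..0x1b] <- [de 49 b0 64 43 64 43]
D5: mem[0x05..0x06] <- [55 64]
query mem[0x0c]=0x58, mem[0x15]=0xde, mem[0x11]=0x49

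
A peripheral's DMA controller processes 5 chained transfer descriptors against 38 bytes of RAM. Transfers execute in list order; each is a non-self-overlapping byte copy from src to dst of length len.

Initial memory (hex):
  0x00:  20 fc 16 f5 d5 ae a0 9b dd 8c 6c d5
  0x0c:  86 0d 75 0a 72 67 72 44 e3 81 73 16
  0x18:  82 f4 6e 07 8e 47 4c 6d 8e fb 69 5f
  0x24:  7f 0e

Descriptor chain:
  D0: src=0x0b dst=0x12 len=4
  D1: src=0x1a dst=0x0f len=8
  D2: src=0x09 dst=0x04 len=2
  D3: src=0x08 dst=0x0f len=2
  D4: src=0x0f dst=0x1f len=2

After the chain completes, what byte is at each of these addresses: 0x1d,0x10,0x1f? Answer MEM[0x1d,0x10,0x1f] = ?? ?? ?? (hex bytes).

MEM[0x1d,0x10,0x1f] = 47 8c dd

  after D0: wrote 4B at 0x12 = d5860d75
  after D1: wrote 8B at 0x0f = 6e078e474c6d8efb
  after D2: wrote 2B at 0x04 = 8c6c
  after D3: wrote 2B at 0x0f = dd8c
  after D4: wrote 2B at 0x1f = dd8c
query mem[0x1d]=0x47, mem[0x10]=0x8c, mem[0x1f]=0xdd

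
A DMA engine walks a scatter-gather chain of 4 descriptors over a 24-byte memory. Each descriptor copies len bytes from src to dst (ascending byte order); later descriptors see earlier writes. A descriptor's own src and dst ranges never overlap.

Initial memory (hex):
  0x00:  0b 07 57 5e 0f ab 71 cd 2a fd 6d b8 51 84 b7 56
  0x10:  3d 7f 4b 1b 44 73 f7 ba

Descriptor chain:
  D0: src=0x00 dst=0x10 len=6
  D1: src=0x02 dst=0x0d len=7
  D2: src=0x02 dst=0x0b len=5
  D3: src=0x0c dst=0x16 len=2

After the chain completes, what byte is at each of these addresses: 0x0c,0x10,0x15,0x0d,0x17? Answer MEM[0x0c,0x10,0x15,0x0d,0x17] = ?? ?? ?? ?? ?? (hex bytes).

MEM[0x0c,0x10,0x15,0x0d,0x17] = 5e ab ab 0f 0f

#0 dst[0x10+6] := {0x0b,0x07,0x57,0x5e,0x0f,0xab}
#1 dst[0x0d+7] := {0x57,0x5e,0x0f,0xab,0x71,0xcd,0x2a}
#2 dst[0x0b+5] := {0x57,0x5e,0x0f,0xab,0x71}
#3 dst[0x16+2] := {0x5e,0x0f}
query mem[0x0c]=0x5e, mem[0x10]=0xab, mem[0x15]=0xab, mem[0x0d]=0x0f, mem[0x17]=0x0f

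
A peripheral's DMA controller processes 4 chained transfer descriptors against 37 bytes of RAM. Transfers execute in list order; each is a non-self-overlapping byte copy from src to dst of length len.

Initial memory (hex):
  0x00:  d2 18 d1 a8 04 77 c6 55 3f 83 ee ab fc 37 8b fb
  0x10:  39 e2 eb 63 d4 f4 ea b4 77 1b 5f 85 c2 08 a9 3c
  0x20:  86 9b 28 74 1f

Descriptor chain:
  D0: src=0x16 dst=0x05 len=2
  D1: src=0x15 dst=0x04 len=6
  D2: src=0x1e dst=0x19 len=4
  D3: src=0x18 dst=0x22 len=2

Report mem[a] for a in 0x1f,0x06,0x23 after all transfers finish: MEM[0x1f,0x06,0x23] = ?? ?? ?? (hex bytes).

  after D0: wrote 2B at 0x05 = eab4
  after D1: wrote 6B at 0x04 = f4eab4771b5f
  after D2: wrote 4B at 0x19 = a93c869b
  after D3: wrote 2B at 0x22 = 77a9
query mem[0x1f]=0x3c, mem[0x06]=0xb4, mem[0x23]=0xa9

MEM[0x1f,0x06,0x23] = 3c b4 a9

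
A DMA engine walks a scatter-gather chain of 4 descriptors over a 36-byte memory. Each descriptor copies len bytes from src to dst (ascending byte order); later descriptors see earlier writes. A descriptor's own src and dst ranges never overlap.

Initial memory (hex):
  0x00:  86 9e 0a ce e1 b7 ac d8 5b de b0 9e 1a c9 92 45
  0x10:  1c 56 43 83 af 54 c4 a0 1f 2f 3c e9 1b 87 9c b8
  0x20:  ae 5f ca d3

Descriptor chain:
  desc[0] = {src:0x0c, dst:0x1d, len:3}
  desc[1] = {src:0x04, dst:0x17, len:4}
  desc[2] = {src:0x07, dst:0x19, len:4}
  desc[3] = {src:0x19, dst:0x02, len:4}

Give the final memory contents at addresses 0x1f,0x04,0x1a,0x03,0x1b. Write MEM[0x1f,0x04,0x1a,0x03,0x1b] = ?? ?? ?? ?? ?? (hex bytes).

  after D0: wrote 3B at 0x1d = 1ac992
  after D1: wrote 4B at 0x17 = e1b7acd8
  after D2: wrote 4B at 0x19 = d85bdeb0
  after D3: wrote 4B at 0x02 = d85bdeb0
query mem[0x1f]=0x92, mem[0x04]=0xde, mem[0x1a]=0x5b, mem[0x03]=0x5b, mem[0x1b]=0xde

MEM[0x1f,0x04,0x1a,0x03,0x1b] = 92 de 5b 5b de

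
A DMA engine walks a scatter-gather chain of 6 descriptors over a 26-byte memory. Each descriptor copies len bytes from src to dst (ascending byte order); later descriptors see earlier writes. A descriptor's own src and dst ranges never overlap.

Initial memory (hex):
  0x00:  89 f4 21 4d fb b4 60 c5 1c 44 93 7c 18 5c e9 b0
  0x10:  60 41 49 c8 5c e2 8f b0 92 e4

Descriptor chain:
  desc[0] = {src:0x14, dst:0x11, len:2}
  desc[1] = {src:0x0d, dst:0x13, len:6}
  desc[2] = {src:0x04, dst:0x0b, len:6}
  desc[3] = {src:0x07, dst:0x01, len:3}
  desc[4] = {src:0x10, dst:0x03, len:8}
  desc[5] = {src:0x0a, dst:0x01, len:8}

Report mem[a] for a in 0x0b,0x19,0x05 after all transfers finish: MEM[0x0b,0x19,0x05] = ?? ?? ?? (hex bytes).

[0] 0x14->0x11 len=2 : 5c e2
[1] 0x0d->0x13 len=6 : 5c e9 b0 60 5c e2
[2] 0x04->0x0b len=6 : fb b4 60 c5 1c 44
[3] 0x07->0x01 len=3 : c5 1c 44
[4] 0x10->0x03 len=8 : 44 5c e2 5c e9 b0 60 5c
[5] 0x0a->0x01 len=8 : 5c fb b4 60 c5 1c 44 5c
query mem[0x0b]=0xfb, mem[0x19]=0xe4, mem[0x05]=0xc5

MEM[0x0b,0x19,0x05] = fb e4 c5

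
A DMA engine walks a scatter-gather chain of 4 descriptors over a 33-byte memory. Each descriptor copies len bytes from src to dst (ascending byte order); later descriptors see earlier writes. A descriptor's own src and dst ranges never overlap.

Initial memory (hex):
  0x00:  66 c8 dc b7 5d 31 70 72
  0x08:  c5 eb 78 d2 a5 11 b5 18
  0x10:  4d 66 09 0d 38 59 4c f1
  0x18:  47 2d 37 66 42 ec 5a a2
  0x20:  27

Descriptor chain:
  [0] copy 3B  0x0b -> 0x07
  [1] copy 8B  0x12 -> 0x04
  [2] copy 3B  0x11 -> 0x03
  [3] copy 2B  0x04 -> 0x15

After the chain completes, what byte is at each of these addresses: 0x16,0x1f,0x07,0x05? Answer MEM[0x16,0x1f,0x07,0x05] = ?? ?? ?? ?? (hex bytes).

MEM[0x16,0x1f,0x07,0x05] = 0d a2 59 0d

#0 dst[0x07+3] := {0xd2,0xa5,0x11}
#1 dst[0x04+8] := {0x09,0x0d,0x38,0x59,0x4c,0xf1,0x47,0x2d}
#2 dst[0x03+3] := {0x66,0x09,0x0d}
#3 dst[0x15+2] := {0x09,0x0d}
query mem[0x16]=0x0d, mem[0x1f]=0xa2, mem[0x07]=0x59, mem[0x05]=0x0d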